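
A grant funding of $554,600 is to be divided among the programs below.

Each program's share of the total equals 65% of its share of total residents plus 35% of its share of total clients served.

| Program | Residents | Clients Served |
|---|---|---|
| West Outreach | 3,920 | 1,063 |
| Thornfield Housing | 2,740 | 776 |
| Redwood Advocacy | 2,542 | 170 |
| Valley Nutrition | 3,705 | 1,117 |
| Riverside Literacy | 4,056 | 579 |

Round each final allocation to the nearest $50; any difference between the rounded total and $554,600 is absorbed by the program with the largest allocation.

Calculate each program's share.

Residents total 16,963; clients served total 3,705.
Composite weights (65% residents + 35% clients served): West Outreach 0.2506; Thornfield Housing 0.1783; Redwood Advocacy 0.1135; Valley Nutrition 0.2475; Riverside Literacy 0.2101.
Pro-rata amounts: West Outreach 138,998.09; Thornfield Housing 98,884.94; Redwood Advocacy 62,927.97; Valley Nutrition 137,258.14; Riverside Literacy 116,530.88.
At nearest $50: West Outreach $139,000; Thornfield Housing $98,900; Redwood Advocacy $62,950; Valley Nutrition $137,250; Riverside Literacy $116,550. Sum = $554,650.
Difference $554,600 − $554,650 = −$50 applied to largest allocation (West Outreach): West Outreach becomes $138,950.

West Outreach: $138,950 · Thornfield Housing: $98,900 · Redwood Advocacy: $62,950 · Valley Nutrition: $137,250 · Riverside Literacy: $116,550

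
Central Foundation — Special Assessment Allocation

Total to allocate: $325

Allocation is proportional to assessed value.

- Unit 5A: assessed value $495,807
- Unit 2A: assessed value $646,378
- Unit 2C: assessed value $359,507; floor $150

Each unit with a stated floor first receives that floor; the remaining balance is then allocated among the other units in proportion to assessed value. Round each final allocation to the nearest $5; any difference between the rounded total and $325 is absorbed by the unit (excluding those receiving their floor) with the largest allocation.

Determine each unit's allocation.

Unit 5A: $75 · Unit 2A: $100 · Unit 2C: $150

Minimums first: Unit 2C $150. Remaining pool $175.
Remaining pool split over remaining assessed value 1,142,185: Unit 5A 75.97 → $75; Unit 2A 99.03 → $100.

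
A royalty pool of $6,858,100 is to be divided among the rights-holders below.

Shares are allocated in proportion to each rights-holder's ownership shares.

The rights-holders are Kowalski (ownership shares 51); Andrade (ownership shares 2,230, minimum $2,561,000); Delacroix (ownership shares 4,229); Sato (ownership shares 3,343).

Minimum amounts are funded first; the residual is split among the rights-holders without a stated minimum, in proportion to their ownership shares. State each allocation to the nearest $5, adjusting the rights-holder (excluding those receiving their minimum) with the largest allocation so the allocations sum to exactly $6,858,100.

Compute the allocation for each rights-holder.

Minimums first: Andrade $2,561,000. Residual $4,297,100.
Residual split over remaining ownership shares 7,623: Kowalski 28,748.80 → $28,750; Delacroix 2,383,895.57 → $2,383,895; Sato 1,884,455.63 → $1,884,455.

Kowalski: $28,750 · Andrade: $2,561,000 · Delacroix: $2,383,895 · Sato: $1,884,455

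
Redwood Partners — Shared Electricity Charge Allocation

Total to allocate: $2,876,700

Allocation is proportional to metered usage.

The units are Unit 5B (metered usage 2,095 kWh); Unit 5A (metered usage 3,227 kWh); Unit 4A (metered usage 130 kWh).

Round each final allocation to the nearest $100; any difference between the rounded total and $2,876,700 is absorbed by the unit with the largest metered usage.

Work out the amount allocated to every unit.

Unit 5B: $1,105,400; Unit 5A: $1,702,700; Unit 4A: $68,600

Combined metered usage = 2,095 + 3,227 + 130 = 5,452.
Unrounded shares: Unit 5B 1,105,408.38; Unit 5A 1,702,698.26; Unit 4A 68,593.36.
Rounded to nearest $100: Unit 5B $1,105,400; Unit 5A $1,702,700; Unit 4A $68,600. Sum = $2,876,700.
Rounded total matches; no reconciliation needed.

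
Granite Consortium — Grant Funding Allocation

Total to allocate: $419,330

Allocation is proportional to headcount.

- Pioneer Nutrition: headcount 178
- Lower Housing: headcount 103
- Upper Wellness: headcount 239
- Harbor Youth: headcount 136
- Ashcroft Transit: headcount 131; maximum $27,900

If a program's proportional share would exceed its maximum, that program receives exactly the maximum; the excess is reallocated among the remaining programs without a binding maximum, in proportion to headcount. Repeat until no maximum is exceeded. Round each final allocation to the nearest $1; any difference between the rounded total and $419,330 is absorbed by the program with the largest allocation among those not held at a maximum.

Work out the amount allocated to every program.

Total headcount = 787.
Unconstrained shares: Pioneer Nutrition 94,842.11; Lower Housing 54,880.55; Upper Wellness 127,344.18; Harbor Youth 72,463.63; Ashcroft Transit 69,799.53.
Held at cap: Ashcroft Transit ($27,900); remaining pool $391,430 reallocated over remaining headcount 656.
Shares after redistribution: Pioneer Nutrition 106,211.19 → $106,211; Lower Housing 61,459.28 → $61,459; Upper Wellness 142,609.41 → $142,609; Harbor Youth 81,150.12 → $81,150.
Rounding difference +$1 applied to Upper Wellness → $142,610.

Pioneer Nutrition: $106,211; Lower Housing: $61,459; Upper Wellness: $142,610; Harbor Youth: $81,150; Ashcroft Transit: $27,900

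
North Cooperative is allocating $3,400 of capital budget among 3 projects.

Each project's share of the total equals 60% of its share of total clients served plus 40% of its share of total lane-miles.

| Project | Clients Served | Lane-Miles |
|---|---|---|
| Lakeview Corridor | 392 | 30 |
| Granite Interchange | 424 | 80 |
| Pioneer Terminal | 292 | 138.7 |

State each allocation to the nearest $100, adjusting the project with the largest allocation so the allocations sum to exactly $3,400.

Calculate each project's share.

Clients served total 1,108; lane-miles total 248.7.
Blended shares (60% clients served + 40% lane-miles): Lakeview Corridor 0.2605; Granite Interchange 0.3583; Pioneer Terminal 0.3812.
Proportional shares: Lakeview Corridor 885.79; Granite Interchange 1,218.12; Pioneer Terminal 1,296.09.
At nearest $100: Lakeview Corridor $900; Granite Interchange $1,200; Pioneer Terminal $1,300. Sum = $3,400.
Rounded total matches; no reconciliation needed.

Lakeview Corridor: $900; Granite Interchange: $1,200; Pioneer Terminal: $1,300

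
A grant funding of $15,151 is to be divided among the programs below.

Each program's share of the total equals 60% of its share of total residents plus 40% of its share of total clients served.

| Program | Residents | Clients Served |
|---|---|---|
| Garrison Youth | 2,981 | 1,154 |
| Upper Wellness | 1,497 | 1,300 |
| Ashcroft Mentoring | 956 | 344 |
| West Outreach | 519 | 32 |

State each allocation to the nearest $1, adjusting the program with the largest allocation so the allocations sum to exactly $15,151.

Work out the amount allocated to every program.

Garrison Youth: $7,023; Upper Wellness: $5,070; Ashcroft Mentoring: $2,197; West Outreach: $861

Totals — residents 5,953, clients served 2,830.
Combined weights (60% residents + 40% clients served): Garrison Youth 0.4636; Upper Wellness 0.3346; Ashcroft Mentoring 0.1450; West Outreach 0.0568.
Raw shares: Garrison Youth 7,023.44; Upper Wellness 5,069.94; Ashcroft Mentoring 2,196.54; West Outreach 861.07.
At nearest $1: Garrison Youth $7,023; Upper Wellness $5,070; Ashcroft Mentoring $2,197; West Outreach $861. Sum = $15,151.
Sum already equals the total — no adjustment.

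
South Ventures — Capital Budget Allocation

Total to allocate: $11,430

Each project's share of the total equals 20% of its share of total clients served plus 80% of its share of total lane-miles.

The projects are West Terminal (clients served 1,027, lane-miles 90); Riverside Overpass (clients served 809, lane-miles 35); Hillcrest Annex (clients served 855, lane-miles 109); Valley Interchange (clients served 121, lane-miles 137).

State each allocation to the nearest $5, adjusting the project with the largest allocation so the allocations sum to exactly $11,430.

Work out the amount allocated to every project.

Clients served total 2,812; lane-miles total 371.
Blended shares (20% clients served + 80% lane-miles): West Terminal 0.2671; Riverside Overpass 0.1330; Hillcrest Annex 0.2959; Valley Interchange 0.3040.
Pro-rata amounts: West Terminal 3,053.12; Riverside Overpass 1,520.31; Hillcrest Annex 3,381.58; Valley Interchange 3,474.99.
After rounding ($5): West Terminal $3,055; Riverside Overpass $1,520; Hillcrest Annex $3,380; Valley Interchange $3,475. Sum = $11,430.
Rounded total matches; no reconciliation needed.

West Terminal: $3,055 | Riverside Overpass: $1,520 | Hillcrest Annex: $3,380 | Valley Interchange: $3,475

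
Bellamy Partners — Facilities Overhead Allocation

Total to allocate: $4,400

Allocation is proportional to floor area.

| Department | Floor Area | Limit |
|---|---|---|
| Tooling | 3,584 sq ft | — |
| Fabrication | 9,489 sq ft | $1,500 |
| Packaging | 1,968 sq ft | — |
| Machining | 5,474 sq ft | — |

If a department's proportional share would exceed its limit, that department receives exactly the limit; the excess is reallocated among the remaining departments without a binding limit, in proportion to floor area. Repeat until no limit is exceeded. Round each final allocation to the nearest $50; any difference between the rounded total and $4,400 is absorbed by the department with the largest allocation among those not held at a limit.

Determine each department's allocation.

Total floor area = 20,515.
Unconstrained shares: Tooling 768.69; Fabrication 2,035.17; Packaging 422.09; Machining 1,174.05.
Cap binds for Fabrication ($1,500); remaining pool $2,900 reallocated over remaining floor area 11,026.
Redistributed shares: Tooling 942.64 → $950; Packaging 517.61 → $500; Machining 1,439.74 → $1,450.

Tooling: $950 | Fabrication: $1,500 | Packaging: $500 | Machining: $1,450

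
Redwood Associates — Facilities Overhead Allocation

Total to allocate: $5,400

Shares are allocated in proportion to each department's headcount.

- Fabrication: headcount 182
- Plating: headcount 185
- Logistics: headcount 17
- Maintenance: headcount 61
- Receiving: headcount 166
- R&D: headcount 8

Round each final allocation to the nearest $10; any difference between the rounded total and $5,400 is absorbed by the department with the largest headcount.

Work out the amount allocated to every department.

Total headcount = 182 + 185 + 17 + 61 + 166 + 8 = 619.
Unrounded shares: Fabrication 1,587.72; Plating 1,613.89; Logistics 148.30; Maintenance 532.15; Receiving 1,448.14; R&D 69.79.
After rounding ($10): Fabrication $1,590; Plating $1,610; Logistics $150; Maintenance $530; Receiving $1,450; R&D $70. Sum = $5,400.
Sum already equals the total — no adjustment.

Fabrication: $1,590 · Plating: $1,610 · Logistics: $150 · Maintenance: $530 · Receiving: $1,450 · R&D: $70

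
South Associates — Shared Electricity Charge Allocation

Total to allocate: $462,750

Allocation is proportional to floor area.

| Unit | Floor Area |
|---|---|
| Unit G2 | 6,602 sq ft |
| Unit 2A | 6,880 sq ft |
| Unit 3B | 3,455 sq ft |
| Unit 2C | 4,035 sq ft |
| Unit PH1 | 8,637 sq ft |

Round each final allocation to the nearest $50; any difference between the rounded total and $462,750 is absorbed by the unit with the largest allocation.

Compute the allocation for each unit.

Total floor area = 29,609.
Pro-rata amounts: Unit G2 6,602/29,609 × $462,750 = 103,180.64; Unit 2A 6,880/29,609 × $462,750 = 107,525.41; Unit 3B 3,455/29,609 × $462,750 = 53,997.14; Unit 2C 4,035/29,609 × $462,750 = 63,061.78; Unit PH1 8,637/29,609 × $462,750 = 134,985.03.
Rounded to nearest $50: Unit G2 $103,200; Unit 2A $107,550; Unit 3B $54,000; Unit 2C $63,050; Unit PH1 $135,000. Sum = $462,800.
Difference $462,750 − $462,800 = −$50 applied to largest allocation (Unit PH1): Unit PH1 becomes $134,950.

Unit G2: $103,200 | Unit 2A: $107,550 | Unit 3B: $54,000 | Unit 2C: $63,050 | Unit PH1: $134,950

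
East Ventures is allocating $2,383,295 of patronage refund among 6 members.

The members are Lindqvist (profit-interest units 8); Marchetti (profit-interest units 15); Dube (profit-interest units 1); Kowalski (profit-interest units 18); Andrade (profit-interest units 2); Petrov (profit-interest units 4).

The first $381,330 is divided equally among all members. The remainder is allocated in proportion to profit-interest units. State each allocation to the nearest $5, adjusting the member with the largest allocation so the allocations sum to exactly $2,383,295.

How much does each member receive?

Equal tier: $381,330 ÷ 6 = $63,555 apiece.
Remainder $2,001,965 by profit-interest units (total 48): Lindqvist 333,660.83 → $333,660; Marchetti 625,614.06 → $625,615; Dube 41,707.60 → $41,710; Kowalski 750,736.88 → $750,735; Andrade 83,415.21 → $83,415; Petrov 166,830.42 → $166,830.
Totals: Lindqvist $63,555 + $333,660 = $397,215; Marchetti $63,555 + $625,615 = $689,170; Dube $63,555 + $41,710 = $105,265; Kowalski $63,555 + $750,735 = $814,290; Andrade $63,555 + $83,415 = $146,970; Petrov $63,555 + $166,830 = $230,385.

Lindqvist: $397,215 | Marchetti: $689,170 | Dube: $105,265 | Kowalski: $814,290 | Andrade: $146,970 | Petrov: $230,385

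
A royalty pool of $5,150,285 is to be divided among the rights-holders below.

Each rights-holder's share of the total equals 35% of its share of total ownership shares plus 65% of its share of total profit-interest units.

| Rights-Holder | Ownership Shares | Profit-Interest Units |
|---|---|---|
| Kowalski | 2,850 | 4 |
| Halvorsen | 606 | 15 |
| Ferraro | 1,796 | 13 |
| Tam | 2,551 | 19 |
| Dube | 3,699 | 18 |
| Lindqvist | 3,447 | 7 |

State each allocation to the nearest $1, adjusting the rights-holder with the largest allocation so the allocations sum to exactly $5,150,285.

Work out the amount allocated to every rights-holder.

Kowalski: $519,856 | Halvorsen: $733,801 | Ferraro: $789,198 | Tam: $1,144,529 | Dube: $1,238,911 | Lindqvist: $723,990

Ownership shares total 14,949; profit-interest units total 76.
Composite weights (35% ownership shares + 65% profit-interest units): Kowalski 0.1009; Halvorsen 0.1425; Ferraro 0.1532; Tam 0.2222; Dube 0.2406; Lindqvist 0.1406.
Proportional shares: Kowalski 519,856.37; Halvorsen 733,800.83; Ferraro 789,197.98; Tam 1,144,529.31; Dube 1,238,910.45; Lindqvist 723,990.07.
At nearest $1: Kowalski $519,856; Halvorsen $733,801; Ferraro $789,198; Tam $1,144,529; Dube $1,238,910; Lindqvist $723,990. Sum = $5,150,284.
Difference $5,150,285 − $5,150,284 = +$1 applied to largest allocation (Dube): Dube becomes $1,238,911.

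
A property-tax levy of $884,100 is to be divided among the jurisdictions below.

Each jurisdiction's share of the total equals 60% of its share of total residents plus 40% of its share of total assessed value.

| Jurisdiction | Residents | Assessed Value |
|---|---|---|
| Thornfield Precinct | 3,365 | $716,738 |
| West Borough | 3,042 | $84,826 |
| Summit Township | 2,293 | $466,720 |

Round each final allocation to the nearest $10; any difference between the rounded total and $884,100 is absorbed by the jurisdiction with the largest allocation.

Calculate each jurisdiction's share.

Thornfield Precinct: $405,020; West Borough: $209,130; Summit Township: $269,950

Totals — residents 8,700, assessed value 1,268,284.
Blended shares (60% residents + 40% assessed value): Thornfield Precinct 0.4581; West Borough 0.2365; Summit Township 0.3053.
Raw shares: Thornfield Precinct 405,022.70; West Borough 209,130.41; Summit Township 269,946.89.
At nearest $10: Thornfield Precinct $405,020; West Borough $209,130; Summit Township $269,950. Sum = $884,100.
No rounding difference to absorb.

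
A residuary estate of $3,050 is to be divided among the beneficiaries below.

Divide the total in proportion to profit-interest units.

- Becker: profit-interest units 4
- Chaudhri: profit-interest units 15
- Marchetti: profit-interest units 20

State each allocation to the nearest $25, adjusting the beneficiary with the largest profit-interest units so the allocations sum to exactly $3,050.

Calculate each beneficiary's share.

Total profit-interest units = 39.
Unrounded shares: Becker 4/39 × $3,050 = 312.82; Chaudhri 15/39 × $3,050 = 1,173.08; Marchetti 20/39 × $3,050 = 1,564.10.
After rounding ($25): Becker $325; Chaudhri $1,175; Marchetti $1,575. Sum = $3,075.
Difference $3,050 − $3,075 = −$25 applied to largest profit-interest units (Marchetti): Marchetti becomes $1,550.

Becker: $325 | Chaudhri: $1,175 | Marchetti: $1,550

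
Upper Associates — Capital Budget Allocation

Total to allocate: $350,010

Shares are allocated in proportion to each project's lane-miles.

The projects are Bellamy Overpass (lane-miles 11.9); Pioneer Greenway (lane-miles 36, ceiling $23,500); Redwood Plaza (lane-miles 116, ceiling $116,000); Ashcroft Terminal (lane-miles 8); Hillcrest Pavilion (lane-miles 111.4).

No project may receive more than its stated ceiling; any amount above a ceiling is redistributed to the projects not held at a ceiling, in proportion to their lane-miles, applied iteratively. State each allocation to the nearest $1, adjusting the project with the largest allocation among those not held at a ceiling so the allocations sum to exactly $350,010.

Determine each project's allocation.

Bellamy Overpass: $19,079; Pioneer Greenway: $23,500; Redwood Plaza: $116,000; Ashcroft Terminal: $12,826; Hillcrest Pavilion: $178,605

Total lane-miles = 283.3.
Proportional shares (ignoring caps): Bellamy Overpass 14,702.15; Pioneer Greenway 44,477.09; Redwood Plaza 143,315.07; Ashcroft Terminal 9,883.80; Hillcrest Pavilion 137,631.89.
Cap binds for Pioneer Greenway ($23,500), Redwood Plaza ($116,000); remaining pool $210,510 reallocated over remaining lane-miles 131.3.
Redistributed shares: Bellamy Overpass 19,078.97 → $19,079; Ashcroft Terminal 12,826.20 → $12,826; Hillcrest Pavilion 178,604.83 → $178,605.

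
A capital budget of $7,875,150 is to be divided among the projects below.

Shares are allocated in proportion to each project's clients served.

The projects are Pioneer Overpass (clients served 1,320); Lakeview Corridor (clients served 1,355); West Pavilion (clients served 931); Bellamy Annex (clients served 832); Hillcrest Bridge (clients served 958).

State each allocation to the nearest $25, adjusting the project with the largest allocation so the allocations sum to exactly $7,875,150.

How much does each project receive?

Combined clients served = 5,396.
Pro-rata amounts: Pioneer Overpass 1,320/5,396 × $7,875,150 = 1,926,463.68; Lakeview Corridor 1,355/5,396 × $7,875,150 = 1,977,544.15; West Pavilion 931/5,396 × $7,875,150 = 1,358,740.67; Bellamy Annex 832/5,396 × $7,875,150 = 1,214,255.89; Hillcrest Bridge 958/5,396 × $7,875,150 = 1,398,145.61.
Rounded to nearest $25: Pioneer Overpass $1,926,475; Lakeview Corridor $1,977,550; West Pavilion $1,358,750; Bellamy Annex $1,214,250; Hillcrest Bridge $1,398,150. Sum = $7,875,175.
Difference $7,875,150 − $7,875,175 = −$25 applied to largest allocation (Lakeview Corridor): Lakeview Corridor becomes $1,977,525.

Pioneer Overpass: $1,926,475 | Lakeview Corridor: $1,977,525 | West Pavilion: $1,358,750 | Bellamy Annex: $1,214,250 | Hillcrest Bridge: $1,398,150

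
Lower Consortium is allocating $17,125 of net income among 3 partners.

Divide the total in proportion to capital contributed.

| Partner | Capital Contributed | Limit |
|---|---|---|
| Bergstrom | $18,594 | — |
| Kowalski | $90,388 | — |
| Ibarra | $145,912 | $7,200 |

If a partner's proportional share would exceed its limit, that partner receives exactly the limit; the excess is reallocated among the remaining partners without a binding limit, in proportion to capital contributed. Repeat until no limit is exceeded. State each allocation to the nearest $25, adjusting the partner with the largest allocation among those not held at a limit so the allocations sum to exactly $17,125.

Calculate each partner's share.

Bergstrom: $1,700; Kowalski: $8,225; Ibarra: $7,200

Combined capital contributed = 254,894.
Pro-rata shares before constraints: Bergstrom 1,249.23; Kowalski 6,072.70; Ibarra 9,803.07.
Cap binds for Ibarra ($7,200); residual $9,925 reallocated over remaining capital contributed 108,982.
Redistributed shares: Bergstrom 1,693.36 → $1,700; Kowalski 8,231.64 → $8,225.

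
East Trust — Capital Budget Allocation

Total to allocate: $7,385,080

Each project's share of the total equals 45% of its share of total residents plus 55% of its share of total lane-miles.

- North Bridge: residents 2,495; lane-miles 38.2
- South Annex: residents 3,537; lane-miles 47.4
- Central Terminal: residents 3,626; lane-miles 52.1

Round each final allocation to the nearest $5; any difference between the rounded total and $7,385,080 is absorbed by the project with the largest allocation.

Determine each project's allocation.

Totals — residents 9,658, lane-miles 137.7.
Combined weights (45% residents + 55% lane-miles): North Bridge 0.2688; South Annex 0.3541; Central Terminal 0.3770.
Raw shares: North Bridge 1,985,322.53; South Annex 2,615,247.51; Central Terminal 2,784,509.97.
At nearest $5: North Bridge $1,985,325; South Annex $2,615,250; Central Terminal $2,784,510. Sum = $7,385,085.
Difference $7,385,080 − $7,385,085 = −$5 applied to largest allocation (Central Terminal): Central Terminal becomes $2,784,505.

North Bridge: $1,985,325 | South Annex: $2,615,250 | Central Terminal: $2,784,505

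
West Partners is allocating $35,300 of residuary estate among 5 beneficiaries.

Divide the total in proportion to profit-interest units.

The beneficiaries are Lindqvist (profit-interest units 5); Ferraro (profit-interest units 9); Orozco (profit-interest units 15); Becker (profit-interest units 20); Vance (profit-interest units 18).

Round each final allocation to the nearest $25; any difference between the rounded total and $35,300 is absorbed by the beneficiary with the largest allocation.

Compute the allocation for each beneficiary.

Profit-interest units total: 67.
Unrounded shares: Lindqvist 5/67 × $35,300 = 2,634.33; Ferraro 9/67 × $35,300 = 4,741.79; Orozco 15/67 × $35,300 = 7,902.99; Becker 20/67 × $35,300 = 10,537.31; Vance 18/67 × $35,300 = 9,483.58.
Rounded to nearest $25: Lindqvist $2,625; Ferraro $4,750; Orozco $7,900; Becker $10,525; Vance $9,475. Sum = $35,275.
Difference $35,300 − $35,275 = +$25 applied to largest allocation (Becker): Becker becomes $10,550.

Lindqvist: $2,625 | Ferraro: $4,750 | Orozco: $7,900 | Becker: $10,550 | Vance: $9,475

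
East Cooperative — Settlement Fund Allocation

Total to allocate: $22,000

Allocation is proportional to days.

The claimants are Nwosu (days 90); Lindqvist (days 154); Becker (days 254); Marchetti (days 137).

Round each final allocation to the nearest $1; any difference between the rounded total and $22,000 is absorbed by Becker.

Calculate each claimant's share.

Days total: 635.
Pro-rata amounts: Nwosu 90/635 × $22,000 = 3,118.11; Lindqvist 154/635 × $22,000 = 5,335.43; Becker 254/635 × $22,000 = 8,800.00; Marchetti 137/635 × $22,000 = 4,746.46.
After rounding ($1): Nwosu $3,118; Lindqvist $5,335; Becker $8,800; Marchetti $4,746. Sum = $21,999.
Difference $22,000 − $21,999 = +$1 applied to Becker: Becker becomes $8,801.

Nwosu: $3,118; Lindqvist: $5,335; Becker: $8,801; Marchetti: $4,746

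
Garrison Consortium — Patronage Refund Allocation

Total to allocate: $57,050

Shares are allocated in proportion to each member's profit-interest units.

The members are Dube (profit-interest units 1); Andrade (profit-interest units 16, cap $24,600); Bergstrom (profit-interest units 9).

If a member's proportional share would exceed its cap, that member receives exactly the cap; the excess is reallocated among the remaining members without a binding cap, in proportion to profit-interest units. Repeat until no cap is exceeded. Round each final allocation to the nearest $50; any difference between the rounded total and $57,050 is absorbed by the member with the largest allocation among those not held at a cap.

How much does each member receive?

Dube: $3,250 · Andrade: $24,600 · Bergstrom: $29,200

Profit-interest units total: 26.
Proportional shares (ignoring caps): Dube 2,194.23; Andrade 35,107.69; Bergstrom 19,748.08.
Capped: Andrade ($24,600); residual $32,450 reallocated over remaining profit-interest units 10.
Shares after redistribution: Dube 3,245.00 → $3,250; Bergstrom 29,205.00 → $29,200.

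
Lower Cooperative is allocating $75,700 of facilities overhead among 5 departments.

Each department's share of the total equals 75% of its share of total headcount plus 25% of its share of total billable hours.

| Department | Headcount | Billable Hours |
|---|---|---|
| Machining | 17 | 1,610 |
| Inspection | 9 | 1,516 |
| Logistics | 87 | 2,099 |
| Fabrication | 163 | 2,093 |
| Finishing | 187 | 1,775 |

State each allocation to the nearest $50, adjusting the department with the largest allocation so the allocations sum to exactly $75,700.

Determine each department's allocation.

Totals — headcount 463, billable hours 9,093.
Blended shares (75% headcount + 25% billable hours): Machining 0.0718; Inspection 0.0563; Logistics 0.1986; Fabrication 0.3216; Finishing 0.3517.
Raw shares: Machining 5,435.46; Inspection 4,258.83; Logistics 15,036.89; Fabrication 24,343.84; Finishing 26,624.98.
After rounding ($50): Machining $5,450; Inspection $4,250; Logistics $15,050; Fabrication $24,350; Finishing $26,600. Sum = $75,700.
No rounding difference to absorb.

Machining: $5,450; Inspection: $4,250; Logistics: $15,050; Fabrication: $24,350; Finishing: $26,600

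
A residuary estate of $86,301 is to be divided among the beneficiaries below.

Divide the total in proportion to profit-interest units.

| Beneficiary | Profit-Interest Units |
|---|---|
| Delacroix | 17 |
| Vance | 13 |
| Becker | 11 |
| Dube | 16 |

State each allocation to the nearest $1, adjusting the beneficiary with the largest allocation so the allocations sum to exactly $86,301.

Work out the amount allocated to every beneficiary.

Profit-interest units total: 57.
Proportional shares: Delacroix 17/57 × $86,301 = 25,738.89; Vance 13/57 × $86,301 = 19,682.68; Becker 11/57 × $86,301 = 16,654.58; Dube 16/57 × $86,301 = 24,224.84.
At nearest $1: Delacroix $25,739; Vance $19,683; Becker $16,655; Dube $24,225. Sum = $86,302.
Difference $86,301 − $86,302 = −$1 applied to largest allocation (Delacroix): Delacroix becomes $25,738.

Delacroix: $25,738 · Vance: $19,683 · Becker: $16,655 · Dube: $24,225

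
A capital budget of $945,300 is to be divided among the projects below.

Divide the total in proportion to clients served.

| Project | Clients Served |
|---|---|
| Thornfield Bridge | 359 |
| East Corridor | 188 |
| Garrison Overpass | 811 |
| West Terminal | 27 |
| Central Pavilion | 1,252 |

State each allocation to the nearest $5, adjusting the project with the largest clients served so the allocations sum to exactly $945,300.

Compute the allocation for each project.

Total clients served = 2,637.
Raw shares: Thornfield Bridge 359/2,637 × $945,300 = 128,692.72; East Corridor 188/2,637 × $945,300 = 67,393.40; Garrison Overpass 811/2,637 × $945,300 = 290,723.66; West Terminal 27/2,637 × $945,300 = 9,678.84; Central Pavilion 1,252/2,637 × $945,300 = 448,811.38.
After rounding ($5): Thornfield Bridge $128,695; East Corridor $67,395; Garrison Overpass $290,725; West Terminal $9,680; Central Pavilion $448,810. Sum = $945,305.
Difference $945,300 − $945,305 = −$5 applied to largest clients served (Central Pavilion): Central Pavilion becomes $448,805.

Thornfield Bridge: $128,695 | East Corridor: $67,395 | Garrison Overpass: $290,725 | West Terminal: $9,680 | Central Pavilion: $448,805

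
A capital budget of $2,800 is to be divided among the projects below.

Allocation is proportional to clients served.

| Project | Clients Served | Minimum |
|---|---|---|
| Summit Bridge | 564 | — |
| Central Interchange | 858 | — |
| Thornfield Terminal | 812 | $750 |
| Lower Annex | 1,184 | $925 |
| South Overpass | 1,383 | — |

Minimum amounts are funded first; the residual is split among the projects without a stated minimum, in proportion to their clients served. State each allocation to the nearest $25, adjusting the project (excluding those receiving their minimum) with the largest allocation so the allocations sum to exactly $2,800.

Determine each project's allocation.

Summit Bridge: $225 | Central Interchange: $350 | Thornfield Terminal: $750 | Lower Annex: $925 | South Overpass: $550

Guaranteed amounts: Thornfield Terminal $750; Lower Annex $925. Residual $1,125.
Residual split over remaining clients served 2,805: Summit Bridge 226.20 → $225; Central Interchange 344.12 → $350; South Overpass 554.68 → $550.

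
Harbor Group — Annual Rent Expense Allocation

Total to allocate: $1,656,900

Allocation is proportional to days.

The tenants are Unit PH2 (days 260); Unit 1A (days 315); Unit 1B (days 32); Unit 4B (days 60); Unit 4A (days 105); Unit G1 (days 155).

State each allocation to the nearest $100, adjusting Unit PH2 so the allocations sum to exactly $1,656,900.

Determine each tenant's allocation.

Unit PH2: $464,800; Unit 1A: $563,000; Unit 1B: $57,200; Unit 4B: $107,200; Unit 4A: $187,700; Unit G1: $277,000

Days total: 927.
Unrounded shares: Unit PH2 260/927 × $1,656,900 = 464,718.45; Unit 1A 315/927 × $1,656,900 = 563,024.27; Unit 1B 32/927 × $1,656,900 = 57,196.12; Unit 4B 60/927 × $1,656,900 = 107,242.72; Unit 4A 105/927 × $1,656,900 = 187,674.76; Unit G1 155/927 × $1,656,900 = 277,043.69.
Rounded to nearest $100: Unit PH2 $464,700; Unit 1A $563,000; Unit 1B $57,200; Unit 4B $107,200; Unit 4A $187,700; Unit G1 $277,000. Sum = $1,656,800.
Difference $1,656,900 − $1,656,800 = +$100 applied to Unit PH2: Unit PH2 becomes $464,800.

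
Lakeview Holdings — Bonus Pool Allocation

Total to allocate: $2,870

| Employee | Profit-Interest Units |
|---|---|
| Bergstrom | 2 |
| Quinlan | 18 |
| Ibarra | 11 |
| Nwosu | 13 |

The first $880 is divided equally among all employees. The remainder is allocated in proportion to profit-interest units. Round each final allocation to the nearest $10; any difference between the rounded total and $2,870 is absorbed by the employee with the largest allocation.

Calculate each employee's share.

Equal tier: $880 ÷ 4 = $220 apiece.
Remainder $1,990 by profit-interest units (total 44): Bergstrom 90.45 → $90; Quinlan 814.09 → $810; Ibarra 497.50 → $500; Nwosu 587.95 → $590.
Totals: Bergstrom $220 + $90 = $310; Quinlan $220 + $810 = $1,030; Ibarra $220 + $500 = $720; Nwosu $220 + $590 = $810.

Bergstrom: $310; Quinlan: $1,030; Ibarra: $720; Nwosu: $810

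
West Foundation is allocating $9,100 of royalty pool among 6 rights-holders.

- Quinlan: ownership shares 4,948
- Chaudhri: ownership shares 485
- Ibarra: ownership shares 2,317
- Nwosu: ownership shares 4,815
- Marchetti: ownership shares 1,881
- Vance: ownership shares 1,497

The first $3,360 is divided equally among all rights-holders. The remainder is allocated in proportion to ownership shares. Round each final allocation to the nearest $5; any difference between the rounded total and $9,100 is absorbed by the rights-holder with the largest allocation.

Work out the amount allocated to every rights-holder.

Quinlan: $2,340 · Chaudhri: $735 · Ibarra: $1,395 · Nwosu: $2,295 · Marchetti: $1,235 · Vance: $1,100

$3,360 shared equally gives $560 per rights-holder.
Remainder $5,740 by ownership shares (total 15,943): Quinlan 1,781.44 → $1,780; Chaudhri 174.62 → $175; Ibarra 834.20 → $835; Nwosu 1,733.56 → $1,735; Marchetti 677.22 → $675; Vance 538.97 → $540.
Totals: Quinlan $560 + $1,780 = $2,340; Chaudhri $560 + $175 = $735; Ibarra $560 + $835 = $1,395; Nwosu $560 + $1,735 = $2,295; Marchetti $560 + $675 = $1,235; Vance $560 + $540 = $1,100.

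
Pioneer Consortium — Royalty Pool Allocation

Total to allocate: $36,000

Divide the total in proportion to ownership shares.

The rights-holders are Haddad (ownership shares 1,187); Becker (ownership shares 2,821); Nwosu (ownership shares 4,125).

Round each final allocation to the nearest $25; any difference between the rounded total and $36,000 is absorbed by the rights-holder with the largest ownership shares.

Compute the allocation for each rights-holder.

Total ownership shares = 8,133.
Proportional shares: Haddad 1,187/8,133 × $36,000 = 5,254.15; Becker 2,821/8,133 × $36,000 = 12,486.91; Nwosu 4,125/8,133 × $36,000 = 18,258.95.
After rounding ($25): Haddad $5,250; Becker $12,475; Nwosu $18,250. Sum = $35,975.
Difference $36,000 − $35,975 = +$25 applied to largest ownership shares (Nwosu): Nwosu becomes $18,275.

Haddad: $5,250; Becker: $12,475; Nwosu: $18,275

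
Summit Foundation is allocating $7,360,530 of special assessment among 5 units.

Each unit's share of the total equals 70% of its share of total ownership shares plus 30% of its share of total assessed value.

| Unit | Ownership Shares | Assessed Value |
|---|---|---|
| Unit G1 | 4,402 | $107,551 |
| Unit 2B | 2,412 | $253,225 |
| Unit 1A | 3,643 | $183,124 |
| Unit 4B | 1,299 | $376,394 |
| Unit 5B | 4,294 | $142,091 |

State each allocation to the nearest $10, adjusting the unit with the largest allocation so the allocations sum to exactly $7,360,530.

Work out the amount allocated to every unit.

Totals — ownership shares 16,050, assessed value 1,062,385.
Blended shares (70% ownership shares + 30% assessed value): Unit G1 0.2224; Unit 2B 0.1767; Unit 1A 0.2106; Unit 4B 0.1629; Unit 5B 0.2274.
Raw shares: Unit G1 1,636,673.96; Unit 2B 1,300,626.44; Unit 1A 1,550,097.68; Unit 4B 1,199,337.00; Unit 5B 1,673,794.92.
At nearest $10: Unit G1 $1,636,670; Unit 2B $1,300,630; Unit 1A $1,550,100; Unit 4B $1,199,340; Unit 5B $1,673,790. Sum = $7,360,530.
Rounded total matches; no reconciliation needed.

Unit G1: $1,636,670; Unit 2B: $1,300,630; Unit 1A: $1,550,100; Unit 4B: $1,199,340; Unit 5B: $1,673,790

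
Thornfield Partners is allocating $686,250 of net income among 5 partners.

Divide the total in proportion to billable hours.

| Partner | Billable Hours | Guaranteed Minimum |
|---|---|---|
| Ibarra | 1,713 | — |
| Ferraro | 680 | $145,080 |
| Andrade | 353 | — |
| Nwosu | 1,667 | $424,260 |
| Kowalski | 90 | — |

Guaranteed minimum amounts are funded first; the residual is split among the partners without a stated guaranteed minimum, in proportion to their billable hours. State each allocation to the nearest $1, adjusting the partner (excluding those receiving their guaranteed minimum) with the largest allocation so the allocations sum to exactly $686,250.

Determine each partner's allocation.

Ibarra: $92,888 · Ferraro: $145,080 · Andrade: $19,142 · Nwosu: $424,260 · Kowalski: $4,880

Fund the minimums — Ferraro $145,080; Nwosu $424,260. Remaining pool $116,910.
Remaining pool split over remaining billable hours 2,156: Ibarra 92,888.14 → $92,888; Andrade 19,141.57 → $19,142; Kowalski 4,880.29 → $4,880.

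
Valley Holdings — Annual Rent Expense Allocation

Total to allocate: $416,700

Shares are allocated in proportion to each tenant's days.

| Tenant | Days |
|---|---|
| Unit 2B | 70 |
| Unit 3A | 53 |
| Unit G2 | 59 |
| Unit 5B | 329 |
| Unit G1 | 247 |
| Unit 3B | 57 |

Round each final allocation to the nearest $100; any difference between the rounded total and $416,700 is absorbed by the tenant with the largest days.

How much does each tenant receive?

Unit 2B: $35,800 · Unit 3A: $27,100 · Unit G2: $30,200 · Unit 5B: $168,200 · Unit G1: $126,300 · Unit 3B: $29,100

Days total: 70 + 53 + 59 + 329 + 247 + 57 = 815.
Raw shares: Unit 2B 35,790.18; Unit 3A 27,098.28; Unit G2 30,166.01; Unit 5B 168,213.87; Unit G1 126,288.22; Unit 3B 29,143.44.
Rounded to nearest $100: Unit 2B $35,800; Unit 3A $27,100; Unit G2 $30,200; Unit 5B $168,200; Unit G1 $126,300; Unit 3B $29,100. Sum = $416,700.
Sum already equals the total — no adjustment.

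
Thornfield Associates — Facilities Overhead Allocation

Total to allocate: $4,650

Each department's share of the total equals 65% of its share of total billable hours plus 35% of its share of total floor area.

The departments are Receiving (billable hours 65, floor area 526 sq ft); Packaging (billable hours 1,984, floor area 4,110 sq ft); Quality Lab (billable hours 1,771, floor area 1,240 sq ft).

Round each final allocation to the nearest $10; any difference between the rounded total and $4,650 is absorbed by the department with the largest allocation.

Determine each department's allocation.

Totals — billable hours 3,820, floor area 5,876.
Composite weights (65% billable hours + 35% floor area): Receiving 0.0424; Packaging 0.5824; Quality Lab 0.3752.
Proportional shares: Receiving 197.12; Packaging 2,708.16; Quality Lab 1,744.72.
Rounded to nearest $10: Receiving $200; Packaging $2,710; Quality Lab $1,740. Sum = $4,650.
No rounding difference to absorb.

Receiving: $200; Packaging: $2,710; Quality Lab: $1,740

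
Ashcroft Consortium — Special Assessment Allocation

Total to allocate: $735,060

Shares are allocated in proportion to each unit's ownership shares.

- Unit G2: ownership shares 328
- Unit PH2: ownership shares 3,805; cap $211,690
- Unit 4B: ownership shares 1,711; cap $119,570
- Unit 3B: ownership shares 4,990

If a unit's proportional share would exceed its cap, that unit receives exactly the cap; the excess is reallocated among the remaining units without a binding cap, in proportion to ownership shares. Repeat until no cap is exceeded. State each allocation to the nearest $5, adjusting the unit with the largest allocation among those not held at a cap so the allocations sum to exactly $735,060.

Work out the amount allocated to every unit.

Sum of ownership shares: 10,834.
Proportional shares (ignoring caps): Unit G2 22,253.99; Unit PH2 258,159.80; Unit 4B 116,087.10; Unit 3B 338,559.11.
Capped: Unit PH2 ($211,690); residual $523,370 reallocated over remaining ownership shares 7,029.
Capped: Unit 4B ($119,570); residual $403,800 reallocated over remaining ownership shares 5,318.
Redistributed shares: Unit G2 24,905.30 → $24,905; Unit 3B 378,894.70 → $378,895.

Unit G2: $24,905; Unit PH2: $211,690; Unit 4B: $119,570; Unit 3B: $378,895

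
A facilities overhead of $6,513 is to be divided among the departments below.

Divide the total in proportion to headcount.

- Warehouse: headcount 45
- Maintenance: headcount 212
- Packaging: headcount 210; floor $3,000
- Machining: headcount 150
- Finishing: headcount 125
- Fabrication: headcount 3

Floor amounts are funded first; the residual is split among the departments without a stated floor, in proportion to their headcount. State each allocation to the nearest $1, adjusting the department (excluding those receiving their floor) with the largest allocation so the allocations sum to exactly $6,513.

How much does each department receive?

Warehouse: $295 · Maintenance: $1,392 · Packaging: $3,000 · Machining: $985 · Finishing: $821 · Fabrication: $20

Minimums first: Packaging $3,000. Remaining pool $3,513.
Remaining pool split over remaining headcount 535: Warehouse 295.49 → $295; Maintenance 1,392.07 → $1,392; Machining 984.95 → $985; Finishing 820.79 → $821; Fabrication 19.70 → $20.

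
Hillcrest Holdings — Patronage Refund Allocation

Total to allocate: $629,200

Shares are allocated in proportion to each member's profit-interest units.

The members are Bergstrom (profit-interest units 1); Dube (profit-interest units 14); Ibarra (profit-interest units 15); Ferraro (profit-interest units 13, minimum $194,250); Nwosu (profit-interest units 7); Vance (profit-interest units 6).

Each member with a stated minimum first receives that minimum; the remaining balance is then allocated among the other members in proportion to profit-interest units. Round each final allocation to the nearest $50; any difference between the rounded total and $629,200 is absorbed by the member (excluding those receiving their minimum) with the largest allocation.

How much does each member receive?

Minimums first: Ferraro $194,250. Residual $434,950.
Residual split over remaining profit-interest units 43: Bergstrom 10,115.12 → $10,100; Dube 141,611.63 → $141,600; Ibarra 151,726.74 → $151,750; Nwosu 70,805.81 → $70,800; Vance 60,690.70 → $60,700.

Bergstrom: $10,100 | Dube: $141,600 | Ibarra: $151,750 | Ferraro: $194,250 | Nwosu: $70,800 | Vance: $60,700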